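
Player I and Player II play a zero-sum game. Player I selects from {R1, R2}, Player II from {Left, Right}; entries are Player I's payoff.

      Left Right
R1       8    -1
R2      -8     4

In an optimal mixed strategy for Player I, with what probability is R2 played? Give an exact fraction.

3/7

Row minima: R1 → -1, R2 → -8; maximin = -1.
Column maxima: Left → 8, Right → 4; minimax = 4.
-1 ≠ 4, so there is no saddle point; optimal play is mixed.
Let Player I play R1 with probability p. Expected payoff against Left: 8p + (-8)(1−p) = 16p − 8; against Right: (-1)p + 4(1−p) = −5p + 4.
Setting these equal: 16p − 8 = −5p + 4 ⇒ 21p = 12 ⇒ p = 4/7, and the value is (16)·(4/7) − 8 = 8/7.
For Player II: with q = P(Left), equating R1's and R2's payoffs gives 9q − 1 = −12q + 4 ⇒ q = 5/21.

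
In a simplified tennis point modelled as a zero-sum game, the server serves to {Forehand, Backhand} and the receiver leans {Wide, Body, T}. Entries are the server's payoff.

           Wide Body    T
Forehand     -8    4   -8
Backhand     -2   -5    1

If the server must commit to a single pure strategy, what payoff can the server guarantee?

-5

Row minima: Forehand → -8, Backhand → -5.
The best of these is -5.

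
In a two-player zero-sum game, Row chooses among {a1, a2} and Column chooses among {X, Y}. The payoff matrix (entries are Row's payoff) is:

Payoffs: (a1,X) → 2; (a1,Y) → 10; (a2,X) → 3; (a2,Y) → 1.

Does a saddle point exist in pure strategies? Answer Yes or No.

Row minima: a1 → 2, a2 → 1; maximin = 2.
Column maxima: X → 3, Y → 10; minimax = 3.
2 ≠ 3, so no pure-strategy equilibrium exists.

No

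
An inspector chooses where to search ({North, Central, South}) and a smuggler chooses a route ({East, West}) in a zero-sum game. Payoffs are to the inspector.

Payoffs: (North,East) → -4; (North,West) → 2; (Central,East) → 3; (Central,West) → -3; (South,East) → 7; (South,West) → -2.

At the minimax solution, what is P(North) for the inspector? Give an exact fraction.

Row minima: North → -4, Central → -3, South → -2; maximin = -2.
Column maxima: East → 7, West → 2; minimax = 2.
-2 ≠ 2, so there is no saddle point; optimal play is mixed.
Central is strictly dominated by South, so the inspector never plays it.
On the remaining 2×2 (North, South vs East, West):
Let the inspector play North with probability p. Expected payoff against East: (-4)p + 7(1−p) = −11p + 7; against West: 2p + (-2)(1−p) = 4p − 2.
Setting these equal: −11p + 7 = 4p − 2 ⇒ −15p = -9 ⇒ p = 3/5, and the value is (-11)·(3/5) + 7 = 2/5.
For the smuggler: with q = P(East), equating North's and South's payoffs gives −6q + 2 = 9q − 2 ⇒ q = 4/15.

3/5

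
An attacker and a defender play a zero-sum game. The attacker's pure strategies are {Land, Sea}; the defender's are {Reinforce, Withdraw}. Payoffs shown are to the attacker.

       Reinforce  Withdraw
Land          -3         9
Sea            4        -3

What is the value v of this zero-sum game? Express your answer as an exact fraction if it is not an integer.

27/19

Row minima: Land → -3, Sea → -3; maximin = -3.
Column maxima: Reinforce → 4, Withdraw → 9; minimax = 4.
-3 ≠ 4, so there is no saddle point; optimal play is mixed.
Let the attacker play Land with probability p. Expected payoff against Reinforce: (-3)p + 4(1−p) = −7p + 4; against Withdraw: 9p + (-3)(1−p) = 12p − 3.
Setting these equal: −7p + 4 = 12p − 3 ⇒ −19p = -7 ⇒ p = 7/19, and the value is (-7)·(7/19) + 4 = 27/19.
For the defender: with q = P(Reinforce), equating Land's and Sea's payoffs gives −12q + 9 = 7q − 3 ⇒ q = 12/19.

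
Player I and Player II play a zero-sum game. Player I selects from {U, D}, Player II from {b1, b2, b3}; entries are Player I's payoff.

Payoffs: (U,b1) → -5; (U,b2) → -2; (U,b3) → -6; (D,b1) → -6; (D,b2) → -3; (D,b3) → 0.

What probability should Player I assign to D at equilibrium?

Row minima: U → -6, D → -6; maximin = -6.
Column maxima: b1 → -5, b2 → -2, b3 → 0; minimax = -5.
-6 ≠ -5, so there is no saddle point; optimal play is mixed.
b2 is strictly dominated by b1 (it gives Player I strictly more in every row), so Player II never plays it.
On the remaining 2×2 (U, D vs b1, b3):
Let Player I play U with probability p. Expected payoff against b1: (-5)p + (-6)(1−p) = p − 6; against b3: (-6)p + 0(1−p) = −6p.
Setting these equal: p − 6 = −6p ⇒ 7p = 6 ⇒ p = 6/7, and the value is (1)·(6/7) − 6 = -36/7.
For Player II: with q = P(b1), equating U's and D's payoffs gives q − 6 = −6q ⇒ q = 6/7.

1/7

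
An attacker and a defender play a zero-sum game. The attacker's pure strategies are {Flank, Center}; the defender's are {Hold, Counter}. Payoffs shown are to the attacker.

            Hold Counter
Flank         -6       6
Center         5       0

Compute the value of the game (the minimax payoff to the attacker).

Row minima: Flank → -6, Center → 0; maximin = 0.
Column maxima: Hold → 5, Counter → 6; minimax = 5.
0 ≠ 5, so there is no saddle point; optimal play is mixed.
Let the attacker play Flank with probability p. Expected payoff against Hold: (-6)p + 5(1−p) = −11p + 5; against Counter: 6p + 0(1−p) = 6p.
Setting these equal: −11p + 5 = 6p ⇒ −17p = -5 ⇒ p = 5/17, and the value is (-11)·(5/17) + 5 = 30/17.
For the defender: with q = P(Hold), equating Flank's and Center's payoffs gives −12q + 6 = 5q ⇒ q = 6/17.

30/17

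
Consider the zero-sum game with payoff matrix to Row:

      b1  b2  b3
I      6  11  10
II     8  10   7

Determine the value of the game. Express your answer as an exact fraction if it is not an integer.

Row minima: I → 6, II → 7; maximin = 7.
Column maxima: b1 → 8, b2 → 11, b3 → 10; minimax = 8.
7 ≠ 8, so there is no saddle point; optimal play is mixed.
b2 is strictly dominated by b1 (it gives Row strictly more in every row), so Column never plays it.
On the remaining 2×2 (I, II vs b1, b3):
Let Row play I with probability p. Expected payoff against b1: 6p + 8(1−p) = −2p + 8; against b3: 10p + 7(1−p) = 3p + 7.
Setting these equal: −2p + 8 = 3p + 7 ⇒ −5p = -1 ⇒ p = 1/5, and the value is (-2)·(1/5) + 8 = 38/5.
For Column: with q = P(b1), equating I's and II's payoffs gives −4q + 10 = q + 7 ⇒ q = 3/5.

38/5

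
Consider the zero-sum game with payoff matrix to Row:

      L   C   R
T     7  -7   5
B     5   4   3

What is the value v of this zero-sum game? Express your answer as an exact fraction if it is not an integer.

Row minima: T → -7, B → 3; maximin = 3.
Column maxima: L → 7, C → 4, R → 5; minimax = 4.
3 ≠ 4, so there is no saddle point; optimal play is mixed.
L is strictly dominated by C (it gives Row strictly more in every row), so Column never plays it.
On the remaining 2×2 (T, B vs C, R):
Let Row play T with probability p. Expected payoff against C: (-7)p + 4(1−p) = −11p + 4; against R: 5p + 3(1−p) = 2p + 3.
Setting these equal: −11p + 4 = 2p + 3 ⇒ −13p = -1 ⇒ p = 1/13, and the value is (-11)·(1/13) + 4 = 41/13.
For Column: with q = P(C), equating T's and B's payoffs gives −12q + 5 = q + 3 ⇒ q = 2/13.

41/13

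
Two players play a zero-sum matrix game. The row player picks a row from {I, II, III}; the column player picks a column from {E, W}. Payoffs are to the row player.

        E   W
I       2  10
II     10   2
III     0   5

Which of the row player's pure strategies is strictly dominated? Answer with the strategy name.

I gives a strictly higher payoff than III against every column: 2 > 0, 10 > 5.
So III is strictly dominated and the row player never plays it.

III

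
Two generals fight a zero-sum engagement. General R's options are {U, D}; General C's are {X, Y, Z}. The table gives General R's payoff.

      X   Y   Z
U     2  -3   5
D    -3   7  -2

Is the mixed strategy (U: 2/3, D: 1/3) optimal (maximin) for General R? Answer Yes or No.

Yes

Against X this mix gives (2/3)·2 + (1/3)·(-3) = 1/3.
Against Y this mix gives (2/3)·(-3) + (1/3)·7 = 1/3.
Against Z this mix gives (2/3)·5 + (1/3)·(-2) = 8/3.
All of General C's active replies (X, Y) yield 1/3, and no column does worse for General R. The mix makes General C indifferent and guarantees 1/3, so it is optimal.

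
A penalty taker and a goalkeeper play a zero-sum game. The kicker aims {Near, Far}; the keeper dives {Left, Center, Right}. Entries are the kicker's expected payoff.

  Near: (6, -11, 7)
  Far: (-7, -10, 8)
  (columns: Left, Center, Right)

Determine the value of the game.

-10

Row minima: Near → -11, Far → -10; maximin = -10.
Column maxima: Left → 6, Center → -10, Right → 8; minimax = -10.
Since maximin = minimax = -10, there is a saddle point and the value is -10.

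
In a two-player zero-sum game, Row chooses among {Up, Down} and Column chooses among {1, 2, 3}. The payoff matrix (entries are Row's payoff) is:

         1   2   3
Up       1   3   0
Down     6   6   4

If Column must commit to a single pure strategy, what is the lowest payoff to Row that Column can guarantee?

4

Column maxima: 1 → 6, 2 → 6, 3 → 4.
The smallest of these is 4.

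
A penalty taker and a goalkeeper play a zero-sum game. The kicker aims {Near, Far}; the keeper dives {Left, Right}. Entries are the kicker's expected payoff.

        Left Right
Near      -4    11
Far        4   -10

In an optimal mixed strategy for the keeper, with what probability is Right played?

8/29

Row minima: Near → -4, Far → -10; maximin = -4.
Column maxima: Left → 4, Right → 11; minimax = 4.
-4 ≠ 4, so there is no saddle point; optimal play is mixed.
Let the kicker play Near with probability p. Expected payoff against Left: (-4)p + 4(1−p) = −8p + 4; against Right: 11p + (-10)(1−p) = 21p − 10.
Setting these equal: −8p + 4 = 21p − 10 ⇒ −29p = -14 ⇒ p = 14/29, and the value is (-8)·(14/29) + 4 = 4/29.
For the keeper: with q = P(Left), equating Near's and Far's payoffs gives −15q + 11 = 14q − 10 ⇒ q = 21/29.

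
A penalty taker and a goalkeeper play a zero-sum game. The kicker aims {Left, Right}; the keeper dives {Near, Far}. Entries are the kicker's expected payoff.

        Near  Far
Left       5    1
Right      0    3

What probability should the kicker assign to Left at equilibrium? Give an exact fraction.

3/7

Row minima: Left → 1, Right → 0; maximin = 1.
Column maxima: Near → 5, Far → 3; minimax = 3.
1 ≠ 3, so there is no saddle point; optimal play is mixed.
Let the kicker play Left with probability p. Expected payoff against Near: 5p + 0(1−p) = 5p; against Far: 1p + 3(1−p) = −2p + 3.
Setting these equal: 5p = −2p + 3 ⇒ 7p = 3 ⇒ p = 3/7, and the value is (5)·(3/7) = 15/7.
For the keeper: with q = P(Near), equating Left's and Right's payoffs gives 4q + 1 = −3q + 3 ⇒ q = 2/7.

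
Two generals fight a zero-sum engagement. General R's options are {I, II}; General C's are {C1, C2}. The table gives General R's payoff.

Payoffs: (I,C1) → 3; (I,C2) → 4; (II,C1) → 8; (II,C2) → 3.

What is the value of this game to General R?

23/6

Row minima: I → 3, II → 3; maximin = 3.
Column maxima: C1 → 8, C2 → 4; minimax = 4.
3 ≠ 4, so there is no saddle point; optimal play is mixed.
Let General R play I with probability p. Expected payoff against C1: 3p + 8(1−p) = −5p + 8; against C2: 4p + 3(1−p) = p + 3.
Setting these equal: −5p + 8 = p + 3 ⇒ −6p = -5 ⇒ p = 5/6, and the value is (-5)·(5/6) + 8 = 23/6.
For General C: with q = P(C1), equating I's and II's payoffs gives −q + 4 = 5q + 3 ⇒ q = 1/6.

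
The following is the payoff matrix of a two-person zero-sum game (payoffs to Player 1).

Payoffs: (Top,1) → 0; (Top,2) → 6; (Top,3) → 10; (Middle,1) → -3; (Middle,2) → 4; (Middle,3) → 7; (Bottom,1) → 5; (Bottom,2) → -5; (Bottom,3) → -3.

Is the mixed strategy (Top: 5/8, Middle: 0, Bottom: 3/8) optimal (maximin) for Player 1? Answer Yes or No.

Against 1 this mix gives (5/8)·0 + (3/8)·5 = 15/8.
Against 2 this mix gives (5/8)·6 + (3/8)·(-5) = 15/8.
Against 3 this mix gives (5/8)·10 + (3/8)·(-3) = 41/8.
All of Player 2's active replies (1, 2) yield 15/8, and no column does worse for Player 1. The mix makes Player 2 indifferent and guarantees 15/8, so it is optimal.

Yes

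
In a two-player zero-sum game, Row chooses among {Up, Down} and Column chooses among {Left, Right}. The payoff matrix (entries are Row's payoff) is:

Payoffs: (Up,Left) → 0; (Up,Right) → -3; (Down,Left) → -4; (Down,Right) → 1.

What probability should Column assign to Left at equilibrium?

1/2

Row minima: Up → -3, Down → -4; maximin = -3.
Column maxima: Left → 0, Right → 1; minimax = 0.
-3 ≠ 0, so there is no saddle point; optimal play is mixed.
Let Row play Up with probability p. Expected payoff against Left: 0p + (-4)(1−p) = 4p − 4; against Right: (-3)p + 1(1−p) = −4p + 1.
Setting these equal: 4p − 4 = −4p + 1 ⇒ 8p = 5 ⇒ p = 5/8, and the value is (4)·(5/8) − 4 = -3/2.
For Column: with q = P(Left), equating Up's and Down's payoffs gives 3q − 3 = −5q + 1 ⇒ q = 1/2.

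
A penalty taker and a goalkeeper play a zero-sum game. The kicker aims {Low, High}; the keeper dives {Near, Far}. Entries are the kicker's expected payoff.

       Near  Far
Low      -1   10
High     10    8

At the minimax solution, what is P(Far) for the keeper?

11/13

Row minima: Low → -1, High → 8; maximin = 8.
Column maxima: Near → 10, Far → 10; minimax = 10.
8 ≠ 10, so there is no saddle point; optimal play is mixed.
Let the kicker play Low with probability p. Expected payoff against Near: (-1)p + 10(1−p) = −11p + 10; against Far: 10p + 8(1−p) = 2p + 8.
Setting these equal: −11p + 10 = 2p + 8 ⇒ −13p = -2 ⇒ p = 2/13, and the value is (-11)·(2/13) + 10 = 108/13.
For the keeper: with q = P(Near), equating Low's and High's payoffs gives −11q + 10 = 2q + 8 ⇒ q = 2/13.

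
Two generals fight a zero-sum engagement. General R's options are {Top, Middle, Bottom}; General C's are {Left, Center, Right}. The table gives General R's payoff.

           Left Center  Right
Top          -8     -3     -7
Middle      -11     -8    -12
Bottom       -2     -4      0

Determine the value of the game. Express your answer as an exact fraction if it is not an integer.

-26/7

Row minima: Top → -8, Middle → -12, Bottom → -4; maximin = -4.
Column maxima: Left → -2, Center → -3, Right → 0; minimax = -3.
-4 ≠ -3, so there is no saddle point; optimal play is mixed.
Middle is strictly dominated by Top, so General R never plays it.
With Middle eliminated, Right is strictly dominated by Left (it gives General R strictly more in every remaining row), so General C never plays it.
On the remaining 2×2 (Top, Bottom vs Left, Center):
Let General R play Top with probability p. Expected payoff against Left: (-8)p + (-2)(1−p) = −6p − 2; against Center: (-3)p + (-4)(1−p) = p − 4.
Setting these equal: −6p − 2 = p − 4 ⇒ −7p = -2 ⇒ p = 2/7, and the value is (-6)·(2/7) − 2 = -26/7.
For General C: with q = P(Left), equating Top's and Bottom's payoffs gives −5q − 3 = 2q − 4 ⇒ q = 1/7.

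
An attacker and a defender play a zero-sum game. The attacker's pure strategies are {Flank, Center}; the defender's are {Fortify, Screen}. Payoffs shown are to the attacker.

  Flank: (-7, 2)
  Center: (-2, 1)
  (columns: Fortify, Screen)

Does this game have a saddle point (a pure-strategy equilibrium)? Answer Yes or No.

Row minima: Flank → -7, Center → -2; maximin = -2.
Column maxima: Fortify → -2, Screen → 2; minimax = -2.
maximin = minimax = -2, so a saddle point exists.

Yes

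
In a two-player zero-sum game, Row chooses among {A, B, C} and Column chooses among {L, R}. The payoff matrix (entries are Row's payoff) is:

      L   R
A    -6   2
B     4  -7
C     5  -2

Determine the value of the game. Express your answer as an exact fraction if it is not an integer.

Row minima: A → -6, B → -7, C → -2; maximin = -2.
Column maxima: L → 5, R → 2; minimax = 2.
-2 ≠ 2, so there is no saddle point; optimal play is mixed.
B is strictly dominated by C, so Row never plays it.
On the remaining 2×2 (A, C vs L, R):
Let Row play A with probability p. Expected payoff against L: (-6)p + 5(1−p) = −11p + 5; against R: 2p + (-2)(1−p) = 4p − 2.
Setting these equal: −11p + 5 = 4p − 2 ⇒ −15p = -7 ⇒ p = 7/15, and the value is (-11)·(7/15) + 5 = -2/15.
For Column: with q = P(L), equating A's and C's payoffs gives −8q + 2 = 7q − 2 ⇒ q = 4/15.

-2/15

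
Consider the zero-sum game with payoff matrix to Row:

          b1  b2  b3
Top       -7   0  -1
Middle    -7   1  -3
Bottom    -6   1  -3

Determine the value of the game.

-6

Row minima: Top → -7, Middle → -7, Bottom → -6; maximin = -6.
Column maxima: b1 → -6, b2 → 1, b3 → -1; minimax = -6.
Since maximin = minimax = -6, there is a saddle point and the value is -6.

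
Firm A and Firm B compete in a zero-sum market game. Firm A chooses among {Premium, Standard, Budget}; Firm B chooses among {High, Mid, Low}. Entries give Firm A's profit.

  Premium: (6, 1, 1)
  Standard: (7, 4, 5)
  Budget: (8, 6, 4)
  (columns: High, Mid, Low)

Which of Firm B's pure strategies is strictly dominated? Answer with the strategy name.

High

Mid holds Firm A's payoff strictly below High in every row: 1 < 6, 4 < 7, 6 < 8.
So High is strictly dominated for Firm B.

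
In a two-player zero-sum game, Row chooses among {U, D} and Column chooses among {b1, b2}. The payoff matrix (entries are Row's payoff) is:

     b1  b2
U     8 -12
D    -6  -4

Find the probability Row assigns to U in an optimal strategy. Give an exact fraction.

1/11

Row minima: U → -12, D → -6; maximin = -6.
Column maxima: b1 → 8, b2 → -4; minimax = -4.
-6 ≠ -4, so there is no saddle point; optimal play is mixed.
Let Row play U with probability p. Expected payoff against b1: 8p + (-6)(1−p) = 14p − 6; against b2: (-12)p + (-4)(1−p) = −8p − 4.
Setting these equal: 14p − 6 = −8p − 4 ⇒ 22p = 2 ⇒ p = 1/11, and the value is (14)·(1/11) − 6 = -52/11.
For Column: with q = P(b1), equating U's and D's payoffs gives 20q − 12 = −2q − 4 ⇒ q = 4/11.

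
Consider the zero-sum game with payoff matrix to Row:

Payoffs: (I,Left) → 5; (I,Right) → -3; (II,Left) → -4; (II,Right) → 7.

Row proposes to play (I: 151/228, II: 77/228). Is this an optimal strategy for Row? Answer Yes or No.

Against Left this mix gives (151/228)·5 + (77/228)·(-4) = 149/76.
Against Right this mix gives (151/228)·(-3) + (77/228)·7 = 43/114.
Column will play Right, holding Row to 43/114. Shifting weight toward the row that does better against Right would raise this floor (the equalizing mix achieves 23/19 against both Right and Left), so the proposed strategy is not optimal.

No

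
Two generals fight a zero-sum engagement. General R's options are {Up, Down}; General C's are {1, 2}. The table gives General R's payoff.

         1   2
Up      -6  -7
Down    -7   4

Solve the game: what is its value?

-73/12

Row minima: Up → -7, Down → -7; maximin = -7.
Column maxima: 1 → -6, 2 → 4; minimax = -6.
-7 ≠ -6, so there is no saddle point; optimal play is mixed.
Let General R play Up with probability p. Expected payoff against 1: (-6)p + (-7)(1−p) = p − 7; against 2: (-7)p + 4(1−p) = −11p + 4.
Setting these equal: p − 7 = −11p + 4 ⇒ 12p = 11 ⇒ p = 11/12, and the value is (1)·(11/12) − 7 = -73/12.
For General C: with q = P(1), equating Up's and Down's payoffs gives q − 7 = −11q + 4 ⇒ q = 11/12.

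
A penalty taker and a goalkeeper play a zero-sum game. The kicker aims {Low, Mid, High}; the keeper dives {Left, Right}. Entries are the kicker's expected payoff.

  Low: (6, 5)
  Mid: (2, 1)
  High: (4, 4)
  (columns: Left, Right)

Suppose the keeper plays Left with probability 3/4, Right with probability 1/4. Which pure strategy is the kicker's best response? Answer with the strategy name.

Expected payoff of Low: (3/4)·6 + (1/4)·5 = 23/4.
Expected payoff of Mid: (3/4)·2 + (1/4)·1 = 7/4.
Expected payoff of High: (3/4)·4 + (1/4)·4 = 4.
The largest is 23/4, so the kicker's best response is Low.

Low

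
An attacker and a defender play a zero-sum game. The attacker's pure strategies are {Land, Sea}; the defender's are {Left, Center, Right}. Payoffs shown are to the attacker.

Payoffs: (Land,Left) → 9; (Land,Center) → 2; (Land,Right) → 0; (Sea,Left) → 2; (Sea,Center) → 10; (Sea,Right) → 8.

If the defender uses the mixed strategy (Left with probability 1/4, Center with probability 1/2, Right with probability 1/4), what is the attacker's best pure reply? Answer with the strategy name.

Sea

Expected payoff of Land: (1/4)·9 + (1/2)·2 + (1/4)·0 = 13/4.
Expected payoff of Sea: (1/4)·2 + (1/2)·10 + (1/4)·8 = 15/2.
The largest is 15/2, so the attacker's best response is Sea.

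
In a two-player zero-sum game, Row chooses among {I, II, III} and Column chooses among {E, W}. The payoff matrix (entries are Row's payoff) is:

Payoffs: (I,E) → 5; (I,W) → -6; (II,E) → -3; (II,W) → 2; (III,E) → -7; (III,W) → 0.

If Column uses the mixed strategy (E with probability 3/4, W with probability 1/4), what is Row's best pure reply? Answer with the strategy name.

Expected payoff of I: (3/4)·5 + (1/4)·(-6) = 9/4.
Expected payoff of II: (3/4)·(-3) + (1/4)·2 = -7/4.
Expected payoff of III: (3/4)·(-7) + (1/4)·0 = -21/4.
The largest is 9/4, so Row's best response is I.

I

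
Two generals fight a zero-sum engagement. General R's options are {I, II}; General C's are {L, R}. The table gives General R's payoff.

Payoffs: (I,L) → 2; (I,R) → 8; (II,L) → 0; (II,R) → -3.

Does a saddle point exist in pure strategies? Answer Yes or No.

Yes

Row minima: I → 2, II → -3; maximin = 2.
Column maxima: L → 2, R → 8; minimax = 2.
maximin = minimax = 2, so a saddle point exists.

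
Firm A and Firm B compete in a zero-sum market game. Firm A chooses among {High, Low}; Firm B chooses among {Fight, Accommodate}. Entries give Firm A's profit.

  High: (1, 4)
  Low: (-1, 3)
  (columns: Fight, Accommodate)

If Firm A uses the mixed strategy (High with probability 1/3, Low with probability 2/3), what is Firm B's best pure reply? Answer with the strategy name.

If Firm B plays Fight, Firm A's expected payoff is (1/3)·1 + (2/3)·(-1) = -1/3.
If Firm B plays Accommodate, Firm A's expected payoff is (1/3)·4 + (2/3)·3 = 10/3.
Firm B minimizes Firm A's payoff; the smallest is -1/3, so the best response is Fight.

Fight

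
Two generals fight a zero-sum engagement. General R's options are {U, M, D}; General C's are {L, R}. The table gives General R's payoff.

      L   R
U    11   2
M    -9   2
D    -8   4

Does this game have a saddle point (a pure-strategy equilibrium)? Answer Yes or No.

Row minima: U → 2, M → -9, D → -8; maximin = 2.
Column maxima: L → 11, R → 4; minimax = 4.
2 ≠ 4, so no pure-strategy equilibrium exists.

No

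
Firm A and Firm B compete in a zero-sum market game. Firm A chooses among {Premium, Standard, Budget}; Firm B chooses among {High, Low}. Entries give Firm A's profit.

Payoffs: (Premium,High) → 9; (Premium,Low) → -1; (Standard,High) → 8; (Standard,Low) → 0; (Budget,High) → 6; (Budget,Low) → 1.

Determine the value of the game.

Row minima: Premium → -1, Standard → 0, Budget → 1; maximin = 1.
Column maxima: High → 9, Low → 1; minimax = 1.
Since maximin = minimax = 1, there is a saddle point and the value is 1.

1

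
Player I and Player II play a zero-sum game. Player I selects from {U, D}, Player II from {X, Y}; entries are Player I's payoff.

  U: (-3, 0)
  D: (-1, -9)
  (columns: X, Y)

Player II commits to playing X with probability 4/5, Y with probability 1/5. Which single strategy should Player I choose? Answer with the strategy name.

U

Expected payoff of U: (4/5)·(-3) + (1/5)·0 = -12/5.
Expected payoff of D: (4/5)·(-1) + (1/5)·(-9) = -13/5.
The largest is -12/5, so Player I's best response is U.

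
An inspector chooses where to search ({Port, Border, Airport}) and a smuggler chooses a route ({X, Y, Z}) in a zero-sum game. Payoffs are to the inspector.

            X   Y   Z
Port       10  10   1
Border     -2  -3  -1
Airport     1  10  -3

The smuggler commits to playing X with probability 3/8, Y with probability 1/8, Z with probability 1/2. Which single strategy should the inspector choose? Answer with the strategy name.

Port

Expected payoff of Port: (3/8)·10 + (1/8)·10 + (1/2)·1 = 11/2.
Expected payoff of Border: (3/8)·(-2) + (1/8)·(-3) + (1/2)·(-1) = -13/8.
Expected payoff of Airport: (3/8)·1 + (1/8)·10 + (1/2)·(-3) = 1/8.
The largest is 11/2, so the inspector's best response is Port.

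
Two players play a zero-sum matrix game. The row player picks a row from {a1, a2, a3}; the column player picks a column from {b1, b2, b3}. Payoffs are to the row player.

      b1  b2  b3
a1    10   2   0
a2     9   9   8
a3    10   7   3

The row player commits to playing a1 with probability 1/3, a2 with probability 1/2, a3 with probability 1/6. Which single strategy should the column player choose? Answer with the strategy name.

If the column player plays b1, the row player's expected payoff is (1/3)·10 + (1/2)·9 + (1/6)·10 = 19/2.
If the column player plays b2, the row player's expected payoff is (1/3)·2 + (1/2)·9 + (1/6)·7 = 19/3.
If the column player plays b3, the row player's expected payoff is (1/3)·0 + (1/2)·8 + (1/6)·3 = 9/2.
The column player minimizes the row player's payoff; the smallest is 9/2, so the best response is b3.

b3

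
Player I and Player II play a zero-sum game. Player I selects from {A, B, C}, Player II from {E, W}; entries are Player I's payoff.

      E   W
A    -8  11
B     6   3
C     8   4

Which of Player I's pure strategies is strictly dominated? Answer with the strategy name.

B

C gives a strictly higher payoff than B against every column: 8 > 6, 4 > 3.
So B is strictly dominated and Player I never plays it.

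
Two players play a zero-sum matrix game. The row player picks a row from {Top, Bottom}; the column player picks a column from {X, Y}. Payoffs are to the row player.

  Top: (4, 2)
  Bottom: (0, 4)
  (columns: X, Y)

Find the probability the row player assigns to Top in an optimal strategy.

2/3

Row minima: Top → 2, Bottom → 0; maximin = 2.
Column maxima: X → 4, Y → 4; minimax = 4.
2 ≠ 4, so there is no saddle point; optimal play is mixed.
Let the row player play Top with probability p. Expected payoff against X: 4p + 0(1−p) = 4p; against Y: 2p + 4(1−p) = −2p + 4.
Setting these equal: 4p = −2p + 4 ⇒ 6p = 4 ⇒ p = 2/3, and the value is (4)·(2/3) = 8/3.
For the column player: with q = P(X), equating Top's and Bottom's payoffs gives 2q + 2 = −4q + 4 ⇒ q = 1/3.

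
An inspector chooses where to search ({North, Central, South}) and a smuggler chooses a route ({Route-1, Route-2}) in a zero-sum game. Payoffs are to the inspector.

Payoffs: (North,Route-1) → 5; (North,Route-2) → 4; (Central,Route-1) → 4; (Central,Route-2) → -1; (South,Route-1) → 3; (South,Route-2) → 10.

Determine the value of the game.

19/4

Row minima: North → 4, Central → -1, South → 3; maximin = 4.
Column maxima: Route-1 → 5, Route-2 → 10; minimax = 5.
4 ≠ 5, so there is no saddle point; optimal play is mixed.
Central is strictly dominated by North, so the inspector never plays it.
On the remaining 2×2 (North, South vs Route-1, Route-2):
Let the inspector play North with probability p. Expected payoff against Route-1: 5p + 3(1−p) = 2p + 3; against Route-2: 4p + 10(1−p) = −6p + 10.
Setting these equal: 2p + 3 = −6p + 10 ⇒ 8p = 7 ⇒ p = 7/8, and the value is (2)·(7/8) + 3 = 19/4.
For the smuggler: with q = P(Route-1), equating North's and South's payoffs gives q + 4 = −7q + 10 ⇒ q = 3/4.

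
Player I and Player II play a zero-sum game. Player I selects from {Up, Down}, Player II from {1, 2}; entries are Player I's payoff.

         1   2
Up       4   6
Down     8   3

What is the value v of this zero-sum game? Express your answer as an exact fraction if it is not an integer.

36/7

Row minima: Up → 4, Down → 3; maximin = 4.
Column maxima: 1 → 8, 2 → 6; minimax = 6.
4 ≠ 6, so there is no saddle point; optimal play is mixed.
Let Player I play Up with probability p. Expected payoff against 1: 4p + 8(1−p) = −4p + 8; against 2: 6p + 3(1−p) = 3p + 3.
Setting these equal: −4p + 8 = 3p + 3 ⇒ −7p = -5 ⇒ p = 5/7, and the value is (-4)·(5/7) + 8 = 36/7.
For Player II: with q = P(1), equating Up's and Down's payoffs gives −2q + 6 = 5q + 3 ⇒ q = 3/7.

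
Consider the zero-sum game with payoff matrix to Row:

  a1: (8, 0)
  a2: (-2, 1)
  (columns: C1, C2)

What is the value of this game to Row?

8/11

Row minima: a1 → 0, a2 → -2; maximin = 0.
Column maxima: C1 → 8, C2 → 1; minimax = 1.
0 ≠ 1, so there is no saddle point; optimal play is mixed.
Let Row play a1 with probability p. Expected payoff against C1: 8p + (-2)(1−p) = 10p − 2; against C2: 0p + 1(1−p) = −p + 1.
Setting these equal: 10p − 2 = −p + 1 ⇒ 11p = 3 ⇒ p = 3/11, and the value is (10)·(3/11) − 2 = 8/11.
For Column: with q = P(C1), equating a1's and a2's payoffs gives 8q = −3q + 1 ⇒ q = 1/11.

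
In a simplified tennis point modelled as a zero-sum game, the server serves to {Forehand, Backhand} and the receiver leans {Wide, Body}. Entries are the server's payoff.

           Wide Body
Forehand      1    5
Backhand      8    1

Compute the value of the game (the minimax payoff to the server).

Row minima: Forehand → 1, Backhand → 1; maximin = 1.
Column maxima: Wide → 8, Body → 5; minimax = 5.
1 ≠ 5, so there is no saddle point; optimal play is mixed.
Let the server play Forehand with probability p. Expected payoff against Wide: 1p + 8(1−p) = −7p + 8; against Body: 5p + 1(1−p) = 4p + 1.
Setting these equal: −7p + 8 = 4p + 1 ⇒ −11p = -7 ⇒ p = 7/11, and the value is (-7)·(7/11) + 8 = 39/11.
For the receiver: with q = P(Wide), equating Forehand's and Backhand's payoffs gives −4q + 5 = 7q + 1 ⇒ q = 4/11.

39/11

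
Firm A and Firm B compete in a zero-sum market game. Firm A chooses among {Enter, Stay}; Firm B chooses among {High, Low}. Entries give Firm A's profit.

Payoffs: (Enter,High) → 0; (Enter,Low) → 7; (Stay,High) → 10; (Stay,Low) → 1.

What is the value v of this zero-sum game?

Row minima: Enter → 0, Stay → 1; maximin = 1.
Column maxima: High → 10, Low → 7; minimax = 7.
1 ≠ 7, so there is no saddle point; optimal play is mixed.
Let Firm A play Enter with probability p. Expected payoff against High: 0p + 10(1−p) = −10p + 10; against Low: 7p + 1(1−p) = 6p + 1.
Setting these equal: −10p + 10 = 6p + 1 ⇒ −16p = -9 ⇒ p = 9/16, and the value is (-10)·(9/16) + 10 = 35/8.
For Firm B: with q = P(High), equating Enter's and Stay's payoffs gives −7q + 7 = 9q + 1 ⇒ q = 3/8.

35/8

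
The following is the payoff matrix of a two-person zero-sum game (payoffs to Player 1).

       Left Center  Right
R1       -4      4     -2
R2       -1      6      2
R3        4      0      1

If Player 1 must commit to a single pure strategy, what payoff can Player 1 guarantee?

0

Row minima: R1 → -4, R2 → -1, R3 → 0.
The best of these is 0.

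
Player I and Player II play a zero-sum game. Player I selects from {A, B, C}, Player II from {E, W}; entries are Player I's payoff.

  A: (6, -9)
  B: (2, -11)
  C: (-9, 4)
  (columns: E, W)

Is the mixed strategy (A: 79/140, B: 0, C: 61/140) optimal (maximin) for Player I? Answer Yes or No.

No

Against E this mix gives (79/140)·6 + (61/140)·(-9) = -15/28.
Against W this mix gives (79/140)·(-9) + (61/140)·4 = -467/140.
Player II will play W, holding Player I to -467/140. Shifting weight toward the row that does better against W would raise this floor (the equalizing mix achieves -57/28 against both W and E), so the proposed strategy is not optimal.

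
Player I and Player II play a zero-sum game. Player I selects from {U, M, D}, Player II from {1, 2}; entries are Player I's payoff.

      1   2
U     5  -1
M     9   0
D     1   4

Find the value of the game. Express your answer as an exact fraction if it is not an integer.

3

Row minima: U → -1, M → 0, D → 1; maximin = 1.
Column maxima: 1 → 9, 2 → 4; minimax = 4.
1 ≠ 4, so there is no saddle point; optimal play is mixed.
U is strictly dominated by M, so Player I never plays it.
On the remaining 2×2 (M, D vs 1, 2):
Let Player I play M with probability p. Expected payoff against 1: 9p + 1(1−p) = 8p + 1; against 2: 0p + 4(1−p) = −4p + 4.
Setting these equal: 8p + 1 = −4p + 4 ⇒ 12p = 3 ⇒ p = 1/4, and the value is (8)·(1/4) + 1 = 3.
For Player II: with q = P(1), equating M's and D's payoffs gives 9q = −3q + 4 ⇒ q = 1/3.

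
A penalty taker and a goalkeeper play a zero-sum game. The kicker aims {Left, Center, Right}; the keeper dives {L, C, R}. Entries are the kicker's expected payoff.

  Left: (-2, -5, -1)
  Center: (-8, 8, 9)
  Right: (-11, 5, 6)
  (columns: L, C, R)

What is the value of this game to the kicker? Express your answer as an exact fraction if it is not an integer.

-56/19

Row minima: Left → -5, Center → -8, Right → -11; maximin = -5.
Column maxima: L → -2, C → 8, R → 9; minimax = -2.
-5 ≠ -2, so there is no saddle point; optimal play is mixed.
Right is strictly dominated by Center, so the kicker never plays it.
R is strictly dominated by L (it gives the kicker strictly more in every row), so the keeper never plays it.
On the remaining 2×2 (Left, Center vs L, C):
Let the kicker play Left with probability p. Expected payoff against L: (-2)p + (-8)(1−p) = 6p − 8; against C: (-5)p + 8(1−p) = −13p + 8.
Setting these equal: 6p − 8 = −13p + 8 ⇒ 19p = 16 ⇒ p = 16/19, and the value is (6)·(16/19) − 8 = -56/19.
For the keeper: with q = P(L), equating Left's and Center's payoffs gives 3q − 5 = −16q + 8 ⇒ q = 13/19.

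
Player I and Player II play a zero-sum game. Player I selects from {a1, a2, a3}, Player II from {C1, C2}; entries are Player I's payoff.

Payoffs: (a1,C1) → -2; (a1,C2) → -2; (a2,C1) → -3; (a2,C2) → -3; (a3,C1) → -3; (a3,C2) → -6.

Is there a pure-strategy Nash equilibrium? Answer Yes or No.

Yes

Row minima: a1 → -2, a2 → -3, a3 → -6; maximin = -2.
Column maxima: C1 → -2, C2 → -2; minimax = -2.
maximin = minimax = -2, so a saddle point exists.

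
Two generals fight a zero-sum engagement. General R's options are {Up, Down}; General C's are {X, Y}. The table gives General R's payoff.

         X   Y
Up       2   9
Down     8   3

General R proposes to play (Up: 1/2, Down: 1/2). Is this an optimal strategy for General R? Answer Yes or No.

No

Against X this mix gives (1/2)·2 + (1/2)·8 = 5.
Against Y this mix gives (1/2)·9 + (1/2)·3 = 6.
General C will play X, holding General R to 5. Shifting weight toward the row that does better against X would raise this floor (the equalizing mix achieves 11/2 against both X and Y), so the proposed strategy is not optimal.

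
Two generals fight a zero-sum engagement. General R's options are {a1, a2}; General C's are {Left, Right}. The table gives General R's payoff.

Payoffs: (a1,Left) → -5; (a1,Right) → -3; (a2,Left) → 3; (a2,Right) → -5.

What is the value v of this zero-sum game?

Row minima: a1 → -5, a2 → -5; maximin = -5.
Column maxima: Left → 3, Right → -3; minimax = -3.
-5 ≠ -3, so there is no saddle point; optimal play is mixed.
Let General R play a1 with probability p. Expected payoff against Left: (-5)p + 3(1−p) = −8p + 3; against Right: (-3)p + (-5)(1−p) = 2p − 5.
Setting these equal: −8p + 3 = 2p − 5 ⇒ −10p = -8 ⇒ p = 4/5, and the value is (-8)·(4/5) + 3 = -17/5.
For General C: with q = P(Left), equating a1's and a2's payoffs gives −2q − 3 = 8q − 5 ⇒ q = 1/5.

-17/5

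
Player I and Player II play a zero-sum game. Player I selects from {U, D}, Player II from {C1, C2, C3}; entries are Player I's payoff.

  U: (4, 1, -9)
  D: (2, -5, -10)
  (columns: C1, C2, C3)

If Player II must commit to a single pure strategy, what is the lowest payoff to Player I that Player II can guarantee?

Column maxima: C1 → 4, C2 → 1, C3 → -9.
The smallest of these is -9.

-9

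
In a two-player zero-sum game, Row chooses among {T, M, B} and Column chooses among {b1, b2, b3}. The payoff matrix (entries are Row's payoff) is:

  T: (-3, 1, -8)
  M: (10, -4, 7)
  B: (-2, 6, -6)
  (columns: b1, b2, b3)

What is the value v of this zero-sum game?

18/23

Row minima: T → -8, M → -4, B → -6; maximin = -4.
Column maxima: b1 → 10, b2 → 6, b3 → 7; minimax = 6.
-4 ≠ 6, so there is no saddle point; optimal play is mixed.
T is strictly dominated by B, so Row never plays it.
b1 is strictly dominated by b3 (it gives Row strictly more in every row), so Column never plays it.
On the remaining 2×2 (M, B vs b2, b3):
Let Row play M with probability p. Expected payoff against b2: (-4)p + 6(1−p) = −10p + 6; against b3: 7p + (-6)(1−p) = 13p − 6.
Setting these equal: −10p + 6 = 13p − 6 ⇒ −23p = -12 ⇒ p = 12/23, and the value is (-10)·(12/23) + 6 = 18/23.
For Column: with q = P(b2), equating M's and B's payoffs gives −11q + 7 = 12q − 6 ⇒ q = 13/23.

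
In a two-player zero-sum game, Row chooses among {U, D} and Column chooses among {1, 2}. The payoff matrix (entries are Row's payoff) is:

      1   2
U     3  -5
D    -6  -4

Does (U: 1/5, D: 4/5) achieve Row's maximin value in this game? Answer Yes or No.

Against 1 this mix gives (1/5)·3 + (4/5)·(-6) = -21/5.
Against 2 this mix gives (1/5)·(-5) + (4/5)·(-4) = -21/5.
All of Column's active replies (1, 2) yield -21/5, and no column does worse for Row. The mix makes Column indifferent and guarantees -21/5, so it is optimal.

Yes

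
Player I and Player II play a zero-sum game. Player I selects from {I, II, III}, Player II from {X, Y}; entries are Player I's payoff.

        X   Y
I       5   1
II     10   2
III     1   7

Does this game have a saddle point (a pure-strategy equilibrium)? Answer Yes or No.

No

Row minima: I → 1, II → 2, III → 1; maximin = 2.
Column maxima: X → 10, Y → 7; minimax = 7.
2 ≠ 7, so no pure-strategy equilibrium exists.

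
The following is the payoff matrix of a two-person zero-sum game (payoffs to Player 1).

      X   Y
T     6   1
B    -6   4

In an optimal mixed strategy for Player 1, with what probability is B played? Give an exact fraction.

Row minima: T → 1, B → -6; maximin = 1.
Column maxima: X → 6, Y → 4; minimax = 4.
1 ≠ 4, so there is no saddle point; optimal play is mixed.
Let Player 1 play T with probability p. Expected payoff against X: 6p + (-6)(1−p) = 12p − 6; against Y: 1p + 4(1−p) = −3p + 4.
Setting these equal: 12p − 6 = −3p + 4 ⇒ 15p = 10 ⇒ p = 2/3, and the value is (12)·(2/3) − 6 = 2.
For Player 2: with q = P(X), equating T's and B's payoffs gives 5q + 1 = −10q + 4 ⇒ q = 1/5.

1/3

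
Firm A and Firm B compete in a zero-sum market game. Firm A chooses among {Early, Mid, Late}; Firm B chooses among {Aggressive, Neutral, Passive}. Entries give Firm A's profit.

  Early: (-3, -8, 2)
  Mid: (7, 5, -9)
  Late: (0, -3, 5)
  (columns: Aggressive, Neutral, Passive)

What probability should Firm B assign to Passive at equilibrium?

Row minima: Early → -8, Mid → -9, Late → -3; maximin = -3.
Column maxima: Aggressive → 7, Neutral → 5, Passive → 5; minimax = 5.
-3 ≠ 5, so there is no saddle point; optimal play is mixed.
Early is strictly dominated by Late, so Firm A never plays it.
Aggressive is strictly dominated by Neutral (it gives Firm A strictly more in every row), so Firm B never plays it.
On the remaining 2×2 (Mid, Late vs Neutral, Passive):
Let Firm A play Mid with probability p. Expected payoff against Neutral: 5p + (-3)(1−p) = 8p − 3; against Passive: (-9)p + 5(1−p) = −14p + 5.
Setting these equal: 8p − 3 = −14p + 5 ⇒ 22p = 8 ⇒ p = 4/11, and the value is (8)·(4/11) − 3 = -1/11.
For Firm B: with q = P(Neutral), equating Mid's and Late's payoffs gives 14q − 9 = −8q + 5 ⇒ q = 7/11.

4/11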